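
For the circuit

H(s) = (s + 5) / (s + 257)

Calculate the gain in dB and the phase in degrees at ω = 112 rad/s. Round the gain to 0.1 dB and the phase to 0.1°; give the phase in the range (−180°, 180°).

At s = jω = j112:
zero (s+5): 5 + j112 → |·| = √(5²+112²) = √12569 ≈ 112.11, ∠ = arctan(112/5) ≈ 87.44°
pole (s+257): 257 + j112 → |·| = √(257²+112²) = √78593 ≈ 280.34, ∠ = arctan(112/257) ≈ 23.55°
|H| = 1 · 112.11 / 280.34 ≈ 0.39991
Gain = 20 log₁₀(0.39991) ≈ -7.96 dB
∠H = 87.44° − 23.55° = 63.89°

-8.0 dB, 63.9°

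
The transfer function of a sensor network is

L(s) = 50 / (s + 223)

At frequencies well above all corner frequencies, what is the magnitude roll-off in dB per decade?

Each pole contributes −20 dB/decade at high frequency; each zero contributes +20 dB/decade.
Net: 0 zero(s) − 1 pole(s) → -20 dB/decade.

-20 dB/decade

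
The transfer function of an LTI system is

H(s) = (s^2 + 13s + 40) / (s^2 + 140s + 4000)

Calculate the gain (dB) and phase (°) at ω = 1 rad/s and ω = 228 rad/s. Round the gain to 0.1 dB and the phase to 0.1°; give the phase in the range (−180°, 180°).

Substitute s = j1:
Numerator: (j1)^2 + 13(j1) + 40 = 39 + j13
Denominator: (j1)^2 + 140(j1) + 4000 = 3999 + j140
|N| = √(39² + 13²) ≈ 41.11, ∠N ≈ 18.43°
|D| = √(3999² + 140²) ≈ 4001.4, ∠D ≈ 2.01°
|H| = 41.11 / 4001.4 ≈ 0.010274
Gain = 20 log₁₀(0.010274) ≈ -39.77 dB
∠H = 18.43° − 2.01° = 16.42°

Substitute s = j228:
Numerator: (j228)^2 + 13(j228) + 40 = -51944 + j2964
Denominator: (j228)^2 + 140(j228) + 4000 = -47984 + j31920
|N| = √(51944² + 2964²) ≈ 52028, ∠N ≈ 176.73°
|D| = √(47984² + 31920²) ≈ 57631, ∠D ≈ 146.37°
|H| = 52028 / 57631 ≈ 0.90278
Gain = 20 log₁₀(0.90278) ≈ -0.89 dB
∠H = 176.73° − 146.37° = 30.36°

ω = 1: -39.8 dB, 16.4°; ω = 228: -0.9 dB, 30.4°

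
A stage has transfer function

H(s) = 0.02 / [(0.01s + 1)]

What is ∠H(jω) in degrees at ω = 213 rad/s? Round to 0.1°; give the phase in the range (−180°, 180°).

-64.9°

At ω = 213 rad/s:
pole (1 + j213·0.01) = 1 + j2.13 → |·| ≈ 2.3531, ∠ ≈ 64.85°
∠H = (0°) − (64.85°) = -64.85°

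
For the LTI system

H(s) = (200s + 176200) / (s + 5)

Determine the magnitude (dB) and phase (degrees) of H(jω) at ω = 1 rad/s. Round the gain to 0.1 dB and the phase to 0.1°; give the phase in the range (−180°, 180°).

Substitute s = j1:
Numerator: 200(j1) + 176200 = 176200 + j200
Denominator: (j1) + 5 = 5 + j1
|N| = √(176200² + 200²) ≈ 1.762e+05, ∠N ≈ 0.07°
|D| = √(5² + 1²) ≈ 5.099, ∠D ≈ 11.31°
|H| = 1.762e+05 / 5.099 ≈ 34556
Gain = 20 log₁₀(34556) ≈ 90.77 dB
∠H = 0.07° − 11.31° = -11.24°

90.8 dB, -11.2°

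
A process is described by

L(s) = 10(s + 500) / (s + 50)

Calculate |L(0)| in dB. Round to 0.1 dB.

L(0) = 10·500 / (50) = 100
20 log₁₀(100) ≈ 40.00 dB

40.0 dB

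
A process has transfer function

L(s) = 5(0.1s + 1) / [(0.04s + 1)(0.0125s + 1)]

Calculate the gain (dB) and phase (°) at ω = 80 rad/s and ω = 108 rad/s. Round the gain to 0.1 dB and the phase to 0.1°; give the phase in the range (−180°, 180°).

ω = 80: 18.6 dB, -34.8°; ω = 108: 17.2 dB, -45.7°

At ω = 80 rad/s:
zero (1 + j80·0.1) = 1 + j8 → |·| ≈ 8.0623, ∠ ≈ 82.87°
pole (1 + j80·0.04) = 1 + j3.2 → |·| ≈ 3.3526, ∠ ≈ 72.65°
pole (1 + j80·0.0125) = 1 + j1 → |·| ≈ 1.4142, ∠ ≈ 45.00°
|L| = 5 · 8.0623 / (3.3526 · 1.4142) ≈ 8.5023
Gain = 20 log₁₀(8.5023) ≈ 18.59 dB
∠L = (82.87°) − (72.65° + 45.00°) = -34.78°

At ω = 108 rad/s:
zero (1 + j108·0.1) = 1 + j10.8 → |·| ≈ 10.846, ∠ ≈ 84.71°
pole (1 + j108·0.04) = 1 + j4.32 → |·| ≈ 4.4342, ∠ ≈ 76.97°
pole (1 + j108·0.0125) = 1 + j1.35 → |·| ≈ 1.68, ∠ ≈ 53.47°
|L| = 5 · 10.846 / (4.4342 · 1.68) ≈ 7.2797
Gain = 20 log₁₀(7.2797) ≈ 17.24 dB
∠L = (84.71°) − (76.97° + 53.47°) = -45.73°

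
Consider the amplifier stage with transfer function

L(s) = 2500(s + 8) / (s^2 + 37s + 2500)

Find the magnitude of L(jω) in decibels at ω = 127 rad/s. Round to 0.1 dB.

At s = jω = j127:
zero (s+8): 8 + j127 → |·| = √(8²+127²) = √16193 ≈ 127.25, ∠ = arctan(127/8) ≈ 86.40°
quadratic: (j127)² + 37·j127 + 2500 = -13629 + j4699 → |·| ≈ 14416, ∠ ≈ 160.98°
|L| = 2500 · 127.25 / 14416 ≈ 22.067
Gain = 20 log₁₀(22.067) ≈ 26.87 dB

26.9 dB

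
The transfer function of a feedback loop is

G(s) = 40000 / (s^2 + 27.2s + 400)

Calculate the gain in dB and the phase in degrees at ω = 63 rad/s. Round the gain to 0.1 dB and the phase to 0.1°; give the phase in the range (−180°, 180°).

At s = jω = j63:
quadratic: (j63)² + 27.2·j63 + 400 = -3569 + j1713.6 → |·| ≈ 3959.1, ∠ ≈ 154.35°
|G| = 40000 / 3959.1 ≈ 10.103
Gain = 20 log₁₀(10.103) ≈ 20.09 dB
∠G = 0.00° − 154.35° = -154.35°

20.1 dB, -154.4°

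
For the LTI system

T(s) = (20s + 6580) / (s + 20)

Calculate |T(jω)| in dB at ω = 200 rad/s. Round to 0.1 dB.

31.7 dB

Substitute s = j200:
Numerator: 20(j200) + 6580 = 6580 + j4000
Denominator: (j200) + 20 = 20 + j200
|N| = √(6580² + 4000²) ≈ 7700.4, ∠N ≈ 31.30°
|D| = √(20² + 200²) ≈ 201, ∠D ≈ 84.29°
|T| = 7700.4 / 201 ≈ 38.31
Gain = 20 log₁₀(38.31) ≈ 31.67 dB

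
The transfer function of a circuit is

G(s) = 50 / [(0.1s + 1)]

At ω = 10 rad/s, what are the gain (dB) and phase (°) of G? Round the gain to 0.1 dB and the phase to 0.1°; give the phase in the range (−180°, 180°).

31.0 dB, -45.0°

At ω = 10 rad/s:
pole (1 + j10·0.1) = 1 + j1 → |·| ≈ 1.4142, ∠ ≈ 45.00°
|G| = 50 · 1 / (1.4142) ≈ 35.356
Gain = 20 log₁₀(35.356) ≈ 30.97 dB
∠G = (0°) − (45.00°) = -45.00°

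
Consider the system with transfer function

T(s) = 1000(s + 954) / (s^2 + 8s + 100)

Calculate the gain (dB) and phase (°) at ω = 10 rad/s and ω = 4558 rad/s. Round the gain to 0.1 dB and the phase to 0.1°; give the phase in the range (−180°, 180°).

ω = 10: 81.5 dB, -89.4°; ω = 4558: -13.0 dB, -101.7°

At s = jω = j10:
zero (s+954): 954 + j10 → |·| = √(954²+10²) = √910216 ≈ 954.05, ∠ = arctan(10/954) ≈ 0.60°
quadratic: (j10)² + 8·j10 + 100 = 0 + j80 → |·| ≈ 80, ∠ ≈ 90.00°
|T| = 1000 · 954.05 / 80 ≈ 11926
Gain = 20 log₁₀(11926) ≈ 81.53 dB
∠T = 0.60° − 90.00° = -89.40°

At s = jω = j4558:
zero (s+954): 954 + j4558 → |·| = √(954²+4558²) = √21685480 ≈ 4656.8, ∠ = arctan(4558/954) ≈ 78.18°
quadratic: (j4558)² + 8·j4558 + 100 = -20775264 + j36464 → |·| ≈ 2.0775e+07, ∠ ≈ 179.90°
|T| = 1000 · 4656.8 / 2.0775e+07 ≈ 0.22415
Gain = 20 log₁₀(0.22415) ≈ -12.99 dB
∠T = 78.18° − 179.90° = -101.72°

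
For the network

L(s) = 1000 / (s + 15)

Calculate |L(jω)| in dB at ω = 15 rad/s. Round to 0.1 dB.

33.5 dB

Substitute s = j15:
Numerator: 1000 = 1000 + j0
Denominator: (j15) + 15 = 15 + j15
|N| = √(1000² + 0²) ≈ 1000, ∠N ≈ 0.00°
|D| = √(15² + 15²) ≈ 21.213, ∠D ≈ 45.00°
|L| = 1000 / 21.213 ≈ 47.141
Gain = 20 log₁₀(47.141) ≈ 33.47 dB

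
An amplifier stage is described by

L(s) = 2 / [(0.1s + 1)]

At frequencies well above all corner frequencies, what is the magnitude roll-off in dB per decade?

Each pole contributes −20 dB/decade at high frequency; each zero contributes +20 dB/decade.
Net: 0 zero(s) − 1 pole(s) → -20 dB/decade.

-20 dB/decade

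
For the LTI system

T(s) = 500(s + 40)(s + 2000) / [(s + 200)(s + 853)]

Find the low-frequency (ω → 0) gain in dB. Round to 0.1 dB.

T(0) = 500·40·2000 / (200·853) ≈ 234.47
20 log₁₀(234.47) ≈ 47.40 dB

47.4 dB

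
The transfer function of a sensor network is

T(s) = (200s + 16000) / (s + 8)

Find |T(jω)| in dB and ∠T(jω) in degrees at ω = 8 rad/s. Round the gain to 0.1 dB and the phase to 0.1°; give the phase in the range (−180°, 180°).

Substitute s = j8:
Numerator: 200(j8) + 16000 = 16000 + j1600
Denominator: (j8) + 8 = 8 + j8
|N| = √(16000² + 1600²) ≈ 16080, ∠N ≈ 5.71°
|D| = √(8² + 8²) ≈ 11.314, ∠D ≈ 45.00°
|T| = 16080 / 11.314 ≈ 1421.2
Gain = 20 log₁₀(1421.2) ≈ 63.05 dB
∠T = 5.71° − 45.00° = -39.29°

63.1 dB, -39.3°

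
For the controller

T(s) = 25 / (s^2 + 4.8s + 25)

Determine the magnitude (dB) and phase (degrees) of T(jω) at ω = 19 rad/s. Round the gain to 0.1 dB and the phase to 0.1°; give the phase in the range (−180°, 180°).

At s = jω = j19:
quadratic: (j19)² + 4.8·j19 + 25 = -336 + j91.2 → |·| ≈ 348.16, ∠ ≈ 164.81°
|T| = 25 / 348.16 ≈ 0.071806
Gain = 20 log₁₀(0.071806) ≈ -22.88 dB
∠T = 0.00° − 164.81° = -164.81°

-22.9 dB, -164.8°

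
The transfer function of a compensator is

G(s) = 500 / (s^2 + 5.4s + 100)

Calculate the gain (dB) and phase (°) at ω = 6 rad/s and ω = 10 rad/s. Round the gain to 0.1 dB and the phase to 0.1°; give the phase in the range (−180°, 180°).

At s = jω = j6:
quadratic: (j6)² + 5.4·j6 + 100 = 64 + j32.4 → |·| ≈ 71.734, ∠ ≈ 26.85°
|G| = 500 / 71.734 ≈ 6.9702
Gain = 20 log₁₀(6.9702) ≈ 16.86 dB
∠G = 0.00° − 26.85° = -26.85°

At s = jω = j10:
quadratic: (j10)² + 5.4·j10 + 100 = 0 + j54 → |·| ≈ 54, ∠ ≈ 90.00°
|G| = 500 / 54 ≈ 9.2593
Gain = 20 log₁₀(9.2593) ≈ 19.33 dB
∠G = 0.00° − 90.00° = -90.00°

ω = 6: 16.9 dB, -26.9°; ω = 10: 19.3 dB, -90.0°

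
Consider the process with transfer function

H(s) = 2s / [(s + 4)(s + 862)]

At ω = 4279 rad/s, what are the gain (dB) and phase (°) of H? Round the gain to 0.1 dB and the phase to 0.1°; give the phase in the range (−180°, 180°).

At s = jω = j4279:
zero at origin: s = j4279 → |·| = 4279, ∠ = 90.00°
pole (s+4): 4 + j4279 → |·| = √(4²+4279²) = √18309857 ≈ 4279, ∠ = arctan(4279/4) ≈ 89.95°
pole (s+862): 862 + j4279 → |·| = √(862²+4279²) = √19052885 ≈ 4365, ∠ = arctan(4279/862) ≈ 78.61°
|H| = 2 · 4279 / 1.8678e+07 ≈ 0.00045819
Gain = 20 log₁₀(0.00045819) ≈ -66.78 dB
∠H = 90.00° − 168.56° = -78.56°

-66.8 dB, -78.6°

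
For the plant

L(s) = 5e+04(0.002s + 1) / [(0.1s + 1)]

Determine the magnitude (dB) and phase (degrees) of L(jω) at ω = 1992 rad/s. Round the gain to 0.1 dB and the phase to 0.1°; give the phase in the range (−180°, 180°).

At ω = 1992 rad/s:
zero (1 + j1992·0.002) = 1 + j3.984 → |·| ≈ 4.1076, ∠ ≈ 75.91°
pole (1 + j1992·0.1) = 1 + j199.2 → |·| ≈ 199.2, ∠ ≈ 89.71°
|L| = 5e+04 · 4.1076 / (199.2) ≈ 1031
Gain = 20 log₁₀(1031) ≈ 60.27 dB
∠L = (75.91°) − (89.71°) = -13.80°

60.3 dB, -13.8°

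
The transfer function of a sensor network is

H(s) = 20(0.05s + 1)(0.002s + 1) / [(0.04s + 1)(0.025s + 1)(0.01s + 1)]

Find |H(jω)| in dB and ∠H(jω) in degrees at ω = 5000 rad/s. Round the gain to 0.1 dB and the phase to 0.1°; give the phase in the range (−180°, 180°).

-27.9 dB, -94.0°

At ω = 5000 rad/s:
zero (1 + j5000·0.05) = 1 + j250 → |·| ≈ 250, ∠ ≈ 89.77°
zero (1 + j5000·0.002) = 1 + j10 → |·| ≈ 10.05, ∠ ≈ 84.29°
pole (1 + j5000·0.04) = 1 + j200 → |·| ≈ 200, ∠ ≈ 89.71°
pole (1 + j5000·0.025) = 1 + j125 → |·| ≈ 125, ∠ ≈ 89.54°
pole (1 + j5000·0.01) = 1 + j50 → |·| ≈ 50.01, ∠ ≈ 88.85°
|H| = 20 · 250 · 10.05 / (200 · 125 · 50.01) ≈ 0.040192
Gain = 20 log₁₀(0.040192) ≈ -27.92 dB
∠H = (89.77° + 84.29°) − (89.71° + 89.54° + 88.85°) = -94.04°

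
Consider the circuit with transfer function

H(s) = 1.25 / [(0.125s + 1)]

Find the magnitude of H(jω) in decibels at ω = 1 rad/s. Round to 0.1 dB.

1.9 dB

At ω = 1 rad/s:
pole (1 + j1·0.125) = 1 + j0.125 → |·| ≈ 1.0078, ∠ ≈ 7.13°
|H| = 1.25 · 1 / (1.0078) ≈ 1.2403
Gain = 20 log₁₀(1.2403) ≈ 1.87 dB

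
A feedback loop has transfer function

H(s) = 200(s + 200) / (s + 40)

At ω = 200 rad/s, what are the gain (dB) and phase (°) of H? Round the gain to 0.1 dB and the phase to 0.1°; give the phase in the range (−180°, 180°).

At s = jω = j200:
zero (s+200): 200 + j200 → |·| = √(200²+200²) = √80000 ≈ 282.84, ∠ = arctan(200/200) ≈ 45.00°
pole (s+40): 40 + j200 → |·| = √(40²+200²) = √41600 ≈ 203.96, ∠ = arctan(200/40) ≈ 78.69°
|H| = 200 · 282.84 / 203.96 ≈ 277.35
Gain = 20 log₁₀(277.35) ≈ 48.86 dB
∠H = 45.00° − 78.69° = -33.69°

48.9 dB, -33.7°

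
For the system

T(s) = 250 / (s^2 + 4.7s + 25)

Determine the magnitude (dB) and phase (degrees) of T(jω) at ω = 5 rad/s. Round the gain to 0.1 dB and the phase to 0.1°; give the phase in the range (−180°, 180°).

At s = jω = j5:
quadratic: (j5)² + 4.7·j5 + 25 = 0 + j23.5 → |·| ≈ 23.5, ∠ ≈ 90.00°
|T| = 250 / 23.5 ≈ 10.638
Gain = 20 log₁₀(10.638) ≈ 20.54 dB
∠T = 0.00° − 90.00° = -90.00°

20.5 dB, -90.0°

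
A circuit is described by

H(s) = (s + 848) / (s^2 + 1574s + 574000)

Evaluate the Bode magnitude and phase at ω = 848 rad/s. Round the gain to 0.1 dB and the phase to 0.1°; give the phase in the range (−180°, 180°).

Substitute s = j848:
Numerator: (j848) + 848 = 848 + j848
Denominator: (j848)^2 + 1574(j848) + 574000 = -145104 + j1334752
|N| = √(848² + 848²) ≈ 1199.3, ∠N ≈ 45.00°
|D| = √(145104² + 1334752²) ≈ 1.3426e+06, ∠D ≈ 96.20°
|H| = 1199.3 / 1.3426e+06 ≈ 0.00089327
Gain = 20 log₁₀(0.00089327) ≈ -60.98 dB
∠H = 45.00° − 96.20° = -51.20°

-61.0 dB, -51.2°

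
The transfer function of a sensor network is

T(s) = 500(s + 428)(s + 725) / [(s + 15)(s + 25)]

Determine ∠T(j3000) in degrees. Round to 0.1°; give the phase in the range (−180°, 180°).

-20.9°

At s = jω = j3000:
zero (s+428): 428 + j3000 → |·| = √(428²+3000²) = √9183184 ≈ 3030.4, ∠ = arctan(3000/428) ≈ 81.88°
zero (s+725): 725 + j3000 → |·| = √(725²+3000²) = √9525625 ≈ 3086.4, ∠ = arctan(3000/725) ≈ 76.41°
pole (s+15): 15 + j3000 → |·| = √(15²+3000²) = √9000225 ≈ 3000, ∠ = arctan(3000/15) ≈ 89.71°
pole (s+25): 25 + j3000 → |·| = √(25²+3000²) = √9000625 ≈ 3000.1, ∠ = arctan(3000/25) ≈ 89.52°
∠T = 158.29° − 179.23° = -20.94°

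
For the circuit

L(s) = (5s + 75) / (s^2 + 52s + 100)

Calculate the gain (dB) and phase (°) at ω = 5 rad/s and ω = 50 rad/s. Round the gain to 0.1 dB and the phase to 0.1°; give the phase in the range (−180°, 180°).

Substitute s = j5:
Numerator: 5(j5) + 75 = 75 + j25
Denominator: (j5)^2 + 52(j5) + 100 = 75 + j260
|N| = √(75² + 25²) ≈ 79.057, ∠N ≈ 18.43°
|D| = √(75² + 260²) ≈ 270.6, ∠D ≈ 73.91°
|L| = 79.057 / 270.6 ≈ 0.29215
Gain = 20 log₁₀(0.29215) ≈ -10.69 dB
∠L = 18.43° − 73.91° = -55.48°

Substitute s = j50:
Numerator: 5(j50) + 75 = 75 + j250
Denominator: (j50)^2 + 52(j50) + 100 = -2400 + j2600
|N| = √(75² + 250²) ≈ 261.01, ∠N ≈ 73.30°
|D| = √(2400² + 2600²) ≈ 3538.4, ∠D ≈ 132.71°
|L| = 261.01 / 3538.4 ≈ 0.073765
Gain = 20 log₁₀(0.073765) ≈ -22.64 dB
∠L = 73.30° − 132.71° = -59.41°

ω = 5: -10.7 dB, -55.5°; ω = 50: -22.6 dB, -59.4°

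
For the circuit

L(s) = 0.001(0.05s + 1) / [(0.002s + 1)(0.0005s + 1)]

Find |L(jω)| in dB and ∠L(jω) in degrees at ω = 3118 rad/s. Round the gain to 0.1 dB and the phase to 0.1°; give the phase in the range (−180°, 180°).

-37.5 dB, -48.6°

At ω = 3118 rad/s:
zero (1 + j3118·0.05) = 1 + j155.9 → |·| ≈ 155.9, ∠ ≈ 89.63°
pole (1 + j3118·0.002) = 1 + j6.236 → |·| ≈ 6.3157, ∠ ≈ 80.89°
pole (1 + j3118·0.0005) = 1 + j1.559 → |·| ≈ 1.8522, ∠ ≈ 57.32°
|L| = 0.001 · 155.9 / (6.3157 · 1.8522) ≈ 0.013327
Gain = 20 log₁₀(0.013327) ≈ -37.51 dB
∠L = (89.63°) − (80.89° + 57.32°) = -48.58°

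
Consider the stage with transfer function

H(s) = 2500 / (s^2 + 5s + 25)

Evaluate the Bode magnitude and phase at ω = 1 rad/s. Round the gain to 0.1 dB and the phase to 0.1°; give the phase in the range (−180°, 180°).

40.2 dB, -11.8°

At s = jω = j1:
quadratic: (j1)² + 5·j1 + 25 = 24 + j5 → |·| ≈ 24.515, ∠ ≈ 11.77°
|H| = 2500 / 24.515 ≈ 101.98
Gain = 20 log₁₀(101.98) ≈ 40.17 dB
∠H = 0.00° − 11.77° = -11.77°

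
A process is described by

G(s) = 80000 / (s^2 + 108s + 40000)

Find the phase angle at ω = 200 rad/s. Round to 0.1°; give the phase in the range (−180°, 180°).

At s = jω = j200:
quadratic: (j200)² + 108·j200 + 40000 = 0 + j21600 → |·| ≈ 21600, ∠ ≈ 90.00°
∠G = 0.00° − 90.00° = -90.00°

-90.0°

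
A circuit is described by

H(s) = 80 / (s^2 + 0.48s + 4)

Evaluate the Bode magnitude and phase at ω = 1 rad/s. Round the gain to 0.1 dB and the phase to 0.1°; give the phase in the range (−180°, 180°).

28.4 dB, -9.1°

At s = jω = j1:
quadratic: (j1)² + 0.48·j1 + 4 = 3 + j0.48 → |·| ≈ 3.0382, ∠ ≈ 9.09°
|H| = 80 / 3.0382 ≈ 26.331
Gain = 20 log₁₀(26.331) ≈ 28.41 dB
∠H = 0.00° − 9.09° = -9.09°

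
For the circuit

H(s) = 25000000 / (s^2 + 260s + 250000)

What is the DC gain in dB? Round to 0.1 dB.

40.0 dB

H(0) = 25000000 / 250000 = 100
20 log₁₀(100) ≈ 40.00 dB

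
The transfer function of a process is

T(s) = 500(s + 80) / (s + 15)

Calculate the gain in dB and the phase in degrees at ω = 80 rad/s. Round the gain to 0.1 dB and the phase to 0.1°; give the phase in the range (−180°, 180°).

56.8 dB, -34.4°

At s = jω = j80:
zero (s+80): 80 + j80 → |·| = √(80²+80²) = √12800 ≈ 113.14, ∠ = arctan(80/80) ≈ 45.00°
pole (s+15): 15 + j80 → |·| = √(15²+80²) = √6625 ≈ 81.394, ∠ = arctan(80/15) ≈ 79.38°
|T| = 500 · 113.14 / 81.394 ≈ 695.01
Gain = 20 log₁₀(695.01) ≈ 56.84 dB
∠T = 45.00° − 79.38° = -34.38°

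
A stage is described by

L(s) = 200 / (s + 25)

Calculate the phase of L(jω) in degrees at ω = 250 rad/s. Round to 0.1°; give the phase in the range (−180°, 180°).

Substitute s = j250:
Numerator: 200 = 200 + j0
Denominator: (j250) + 25 = 25 + j250
|N| = √(200² + 0²) ≈ 200, ∠N ≈ 0.00°
|D| = √(25² + 250²) ≈ 251.25, ∠D ≈ 84.29°
∠L = 0.00° − 84.29° = -84.29°

-84.3°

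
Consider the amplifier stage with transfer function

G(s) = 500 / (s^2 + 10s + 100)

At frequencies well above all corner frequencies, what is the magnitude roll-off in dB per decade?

Each pole contributes −20 dB/decade at high frequency; each zero contributes +20 dB/decade.
Net: 0 zero(s) − 2 pole(s) → -40 dB/decade.

-40 dB/decade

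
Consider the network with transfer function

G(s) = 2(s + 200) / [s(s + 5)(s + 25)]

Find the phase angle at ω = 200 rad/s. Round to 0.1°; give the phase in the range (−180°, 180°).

At s = jω = j200:
zero (s+200): 200 + j200 → |·| = √(200²+200²) = √80000 ≈ 282.84, ∠ = arctan(200/200) ≈ 45.00°
pole (s+5): 5 + j200 → |·| = √(5²+200²) = √40025 ≈ 200.06, ∠ = arctan(200/5) ≈ 88.57°
pole (s+25): 25 + j200 → |·| = √(25²+200²) = √40625 ≈ 201.56, ∠ = arctan(200/25) ≈ 82.87°
pole at origin: |s| = 200, ∠ = 90.00° (in denominator)
∠G = 45.00° − 261.44° = -216.44° ≡ 143.56° (principal value)

143.6°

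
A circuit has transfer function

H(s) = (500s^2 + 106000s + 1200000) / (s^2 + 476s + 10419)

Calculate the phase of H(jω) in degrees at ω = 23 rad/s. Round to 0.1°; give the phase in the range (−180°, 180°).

Substitute s = j23:
Numerator: 500(j23)^2 + 106000(j23) + 1200000 = 935500 + j2438000
Denominator: (j23)^2 + 476(j23) + 10419 = 9890 + j10948
|N| = √(935500² + 2438000²) ≈ 2.6113e+06, ∠N ≈ 69.01°
|D| = √(9890² + 10948²) ≈ 14754, ∠D ≈ 47.91°
∠H = 69.01° − 47.91° = 21.10°

21.1°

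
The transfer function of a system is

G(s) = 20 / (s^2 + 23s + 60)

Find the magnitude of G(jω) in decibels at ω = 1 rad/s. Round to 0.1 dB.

-10.0 dB

Substitute s = j1:
Numerator: 20 = 20 + j0
Denominator: (j1)^2 + 23(j1) + 60 = 59 + j23
|N| = √(20² + 0²) ≈ 20, ∠N ≈ 0.00°
|D| = √(59² + 23²) ≈ 63.325, ∠D ≈ 21.30°
|G| = 20 / 63.325 ≈ 0.31583
Gain = 20 log₁₀(0.31583) ≈ -10.01 dB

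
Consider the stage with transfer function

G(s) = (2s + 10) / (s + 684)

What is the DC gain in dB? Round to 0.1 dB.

G(0) = 10 / 684 ≈ 0.01462
20 log₁₀(0.01462) ≈ -36.70 dB

-36.7 dB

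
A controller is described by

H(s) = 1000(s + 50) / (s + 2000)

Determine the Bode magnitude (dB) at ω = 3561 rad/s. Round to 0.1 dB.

At s = jω = j3561:
zero (s+50): 50 + j3561 → |·| = √(50²+3561²) = √12683221 ≈ 3561.4, ∠ = arctan(3561/50) ≈ 89.20°
pole (s+2000): 2000 + j3561 → |·| = √(2000²+3561²) = √16680721 ≈ 4084.2, ∠ = arctan(3561/2000) ≈ 60.68°
|H| = 1000 · 3561.4 / 4084.2 ≈ 871.99
Gain = 20 log₁₀(871.99) ≈ 58.81 dB

58.8 dB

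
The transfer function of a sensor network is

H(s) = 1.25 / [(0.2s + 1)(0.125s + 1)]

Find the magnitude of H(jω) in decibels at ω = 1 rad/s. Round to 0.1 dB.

At ω = 1 rad/s:
pole (1 + j1·0.2) = 1 + j0.2 → |·| ≈ 1.0198, ∠ ≈ 11.31°
pole (1 + j1·0.125) = 1 + j0.125 → |·| ≈ 1.0078, ∠ ≈ 7.13°
|H| = 1.25 · 1 / (1.0198 · 1.0078) ≈ 1.2162
Gain = 20 log₁₀(1.2162) ≈ 1.70 dB

1.7 dB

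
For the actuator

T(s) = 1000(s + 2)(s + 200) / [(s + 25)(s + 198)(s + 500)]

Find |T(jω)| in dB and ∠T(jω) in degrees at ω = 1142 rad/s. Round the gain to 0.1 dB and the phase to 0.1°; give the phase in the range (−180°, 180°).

-1.9 dB, -65.3°

At s = jω = j1142:
zero (s+2): 2 + j1142 → |·| = √(2²+1142²) = √1304168 ≈ 1142, ∠ = arctan(1142/2) ≈ 89.90°
zero (s+200): 200 + j1142 → |·| = √(200²+1142²) = √1344164 ≈ 1159.4, ∠ = arctan(1142/200) ≈ 80.07°
pole (s+25): 25 + j1142 → |·| = √(25²+1142²) = √1304789 ≈ 1142.3, ∠ = arctan(1142/25) ≈ 88.75°
pole (s+198): 198 + j1142 → |·| = √(198²+1142²) = √1343368 ≈ 1159, ∠ = arctan(1142/198) ≈ 80.16°
pole (s+500): 500 + j1142 → |·| = √(500²+1142²) = √1554164 ≈ 1246.7, ∠ = arctan(1142/500) ≈ 66.35°
|T| = 1000 · 1.324e+06 / 1.6505e+09 ≈ 0.80218
Gain = 20 log₁₀(0.80218) ≈ -1.91 dB
∠T = 169.97° − 235.26° = -65.29°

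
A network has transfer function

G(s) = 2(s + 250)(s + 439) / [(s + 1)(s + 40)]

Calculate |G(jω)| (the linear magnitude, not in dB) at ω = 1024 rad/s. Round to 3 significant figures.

2.24

At s = jω = j1024:
zero (s+250): 250 + j1024 → |·| = √(250²+1024²) = √1111076 ≈ 1054.1, ∠ = arctan(1024/250) ≈ 76.28°
zero (s+439): 439 + j1024 → |·| = √(439²+1024²) = √1241297 ≈ 1114.1, ∠ = arctan(1024/439) ≈ 66.79°
pole (s+1): 1 + j1024 → |·| = √(1²+1024²) = √1048577 ≈ 1024, ∠ = arctan(1024/1) ≈ 89.94°
pole (s+40): 40 + j1024 → |·| = √(40²+1024²) = √1050176 ≈ 1024.8, ∠ = arctan(1024/40) ≈ 87.76°
|G| = 2 · 1.1744e+06 / 1.0494e+06 ≈ 2.2382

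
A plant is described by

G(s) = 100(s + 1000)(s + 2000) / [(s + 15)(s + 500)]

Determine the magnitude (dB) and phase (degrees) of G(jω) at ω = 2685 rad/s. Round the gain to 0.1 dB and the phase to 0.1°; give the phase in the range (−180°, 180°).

42.3 dB, -46.2°

At s = jω = j2685:
zero (s+1000): 1000 + j2685 → |·| = √(1000²+2685²) = √8209225 ≈ 2865.2, ∠ = arctan(2685/1000) ≈ 69.57°
zero (s+2000): 2000 + j2685 → |·| = √(2000²+2685²) = √11209225 ≈ 3348, ∠ = arctan(2685/2000) ≈ 53.32°
pole (s+15): 15 + j2685 → |·| = √(15²+2685²) = √7209450 ≈ 2685, ∠ = arctan(2685/15) ≈ 89.68°
pole (s+500): 500 + j2685 → |·| = √(500²+2685²) = √7459225 ≈ 2731.2, ∠ = arctan(2685/500) ≈ 79.45°
|G| = 100 · 9.5927e+06 / 7.3333e+06 ≈ 130.81
Gain = 20 log₁₀(130.81) ≈ 42.33 dB
∠G = 122.89° − 169.13° = -46.24°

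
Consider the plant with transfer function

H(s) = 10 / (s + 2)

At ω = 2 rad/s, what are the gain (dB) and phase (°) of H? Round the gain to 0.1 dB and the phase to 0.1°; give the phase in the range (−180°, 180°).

At s = jω = j2:
pole (s+2): 2 + j2 → |·| = √(2²+2²) = √8 ≈ 2.8284, ∠ = arctan(2/2) ≈ 45.00°
|H| = 10 / 2.8284 ≈ 3.5356
Gain = 20 log₁₀(3.5356) ≈ 10.97 dB
∠H = 0.00° − 45.00° = -45.00°

11.0 dB, -45.0°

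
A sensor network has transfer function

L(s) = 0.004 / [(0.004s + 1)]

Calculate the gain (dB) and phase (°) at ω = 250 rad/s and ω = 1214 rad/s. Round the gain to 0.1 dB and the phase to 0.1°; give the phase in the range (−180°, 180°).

At ω = 250 rad/s:
pole (1 + j250·0.004) = 1 + j1 → |·| ≈ 1.4142, ∠ ≈ 45.00°
|L| = 0.004 · 1 / (1.4142) ≈ 0.0028285
Gain = 20 log₁₀(0.0028285) ≈ -50.97 dB
∠L = (0°) − (45.00°) = -45.00°

At ω = 1214 rad/s:
pole (1 + j1214·0.004) = 1 + j4.856 → |·| ≈ 4.9579, ∠ ≈ 78.36°
|L| = 0.004 · 1 / (4.9579) ≈ 0.00080679
Gain = 20 log₁₀(0.00080679) ≈ -61.86 dB
∠L = (0°) − (78.36°) = -78.36°

ω = 250: -51.0 dB, -45.0°; ω = 1214: -61.9 dB, -78.4°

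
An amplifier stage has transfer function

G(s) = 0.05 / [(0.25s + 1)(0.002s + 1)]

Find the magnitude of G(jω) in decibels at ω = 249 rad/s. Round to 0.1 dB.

At ω = 249 rad/s:
pole (1 + j249·0.25) = 1 + j62.25 → |·| ≈ 62.258, ∠ ≈ 89.08°
pole (1 + j249·0.002) = 1 + j0.498 → |·| ≈ 1.1171, ∠ ≈ 26.47°
|G| = 0.05 · 1 / (62.258 · 1.1171) ≈ 0.00071892
Gain = 20 log₁₀(0.00071892) ≈ -62.87 dB

-62.9 dB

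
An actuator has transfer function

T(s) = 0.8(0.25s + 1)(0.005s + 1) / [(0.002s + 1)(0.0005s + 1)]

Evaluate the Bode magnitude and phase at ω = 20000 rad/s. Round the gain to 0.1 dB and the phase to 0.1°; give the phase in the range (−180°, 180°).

60.0 dB, 6.6°

At ω = 20000 rad/s:
zero (1 + j20000·0.25) = 1 + j5000 → |·| ≈ 5000, ∠ ≈ 89.99°
zero (1 + j20000·0.005) = 1 + j100 → |·| ≈ 100, ∠ ≈ 89.43°
pole (1 + j20000·0.002) = 1 + j40 → |·| ≈ 40.012, ∠ ≈ 88.57°
pole (1 + j20000·0.0005) = 1 + j10 → |·| ≈ 10.05, ∠ ≈ 84.29°
|T| = 0.8 · 5000 · 100 / (40.012 · 10.05) ≈ 994.73
Gain = 20 log₁₀(994.73) ≈ 59.95 dB
∠T = (89.99° + 89.43°) − (88.57° + 84.29°) = 6.56°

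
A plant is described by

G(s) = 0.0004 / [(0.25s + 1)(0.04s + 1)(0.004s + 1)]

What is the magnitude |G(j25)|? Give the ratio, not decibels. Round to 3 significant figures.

At ω = 25 rad/s:
pole (1 + j25·0.25) = 1 + j6.25 → |·| ≈ 6.3295, ∠ ≈ 80.91°
pole (1 + j25·0.04) = 1 + j1 → |·| ≈ 1.4142, ∠ ≈ 45.00°
pole (1 + j25·0.004) = 1 + j0.1 → |·| ≈ 1.005, ∠ ≈ 5.71°
|G| = 0.0004 · 1 / (6.3295 · 1.4142 · 1.005) ≈ 4.4465e-05

4.45e-05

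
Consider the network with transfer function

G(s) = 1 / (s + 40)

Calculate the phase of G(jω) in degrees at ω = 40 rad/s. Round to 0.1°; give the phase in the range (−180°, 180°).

Substitute s = j40:
Numerator: 1 = 1 + j0
Denominator: (j40) + 40 = 40 + j40
|N| = √(1² + 0²) ≈ 1, ∠N ≈ 0.00°
|D| = √(40² + 40²) ≈ 56.569, ∠D ≈ 45.00°
∠G = 0.00° − 45.00° = -45.00°

-45.0°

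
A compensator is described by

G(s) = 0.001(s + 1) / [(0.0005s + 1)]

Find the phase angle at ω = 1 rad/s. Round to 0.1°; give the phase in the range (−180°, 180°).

45.0°

At ω = 1 rad/s:
zero (1 + j1·1) = 1 + j1 → |·| ≈ 1.4142, ∠ ≈ 45.00°
pole (1 + j1·0.0005) = 1 + j0.0005 → |·| ≈ 1, ∠ ≈ 0.03°
∠G = (45.00°) − (0.03°) = 44.97°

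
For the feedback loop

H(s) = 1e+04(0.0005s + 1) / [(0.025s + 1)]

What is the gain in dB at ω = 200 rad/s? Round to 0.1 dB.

65.9 dB

At ω = 200 rad/s:
zero (1 + j200·0.0005) = 1 + j0.1 → |·| ≈ 1.005, ∠ ≈ 5.71°
pole (1 + j200·0.025) = 1 + j5 → |·| ≈ 5.099, ∠ ≈ 78.69°
|H| = 1e+04 · 1.005 / (5.099) ≈ 1971
Gain = 20 log₁₀(1971) ≈ 65.89 dB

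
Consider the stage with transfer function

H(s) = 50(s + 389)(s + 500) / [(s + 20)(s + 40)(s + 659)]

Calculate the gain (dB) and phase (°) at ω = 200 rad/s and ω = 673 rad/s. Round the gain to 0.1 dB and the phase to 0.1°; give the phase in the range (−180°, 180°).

At s = jω = j200:
zero (s+389): 389 + j200 → |·| = √(389²+200²) = √191321 ≈ 437.4, ∠ = arctan(200/389) ≈ 27.21°
zero (s+500): 500 + j200 → |·| = √(500²+200²) = √290000 ≈ 538.52, ∠ = arctan(200/500) ≈ 21.80°
pole (s+20): 20 + j200 → |·| = √(20²+200²) = √40400 ≈ 201, ∠ = arctan(200/20) ≈ 84.29°
pole (s+40): 40 + j200 → |·| = √(40²+200²) = √41600 ≈ 203.96, ∠ = arctan(200/40) ≈ 78.69°
pole (s+659): 659 + j200 → |·| = √(659²+200²) = √474281 ≈ 688.68, ∠ = arctan(200/659) ≈ 16.88°
|H| = 50 · 2.3555e+05 / 2.8233e+07 ≈ 0.41715
Gain = 20 log₁₀(0.41715) ≈ -7.59 dB
∠H = 49.01° − 179.86° = -130.85°

At s = jω = j673:
zero (s+389): 389 + j673 → |·| = √(389²+673²) = √604250 ≈ 777.34, ∠ = arctan(673/389) ≈ 59.97°
zero (s+500): 500 + j673 → |·| = √(500²+673²) = √702929 ≈ 838.41, ∠ = arctan(673/500) ≈ 53.39°
pole (s+20): 20 + j673 → |·| = √(20²+673²) = √453329 ≈ 673.3, ∠ = arctan(673/20) ≈ 88.30°
pole (s+40): 40 + j673 → |·| = √(40²+673²) = √454529 ≈ 674.19, ∠ = arctan(673/40) ≈ 86.60°
pole (s+659): 659 + j673 → |·| = √(659²+673²) = √887210 ≈ 941.92, ∠ = arctan(673/659) ≈ 45.60°
|H| = 50 · 6.5173e+05 / 4.2757e+08 ≈ 0.076213
Gain = 20 log₁₀(0.076213) ≈ -22.36 dB
∠H = 113.36° − 220.50° = -107.14°

ω = 200: -7.6 dB, -130.9°; ω = 673: -22.4 dB, -107.1°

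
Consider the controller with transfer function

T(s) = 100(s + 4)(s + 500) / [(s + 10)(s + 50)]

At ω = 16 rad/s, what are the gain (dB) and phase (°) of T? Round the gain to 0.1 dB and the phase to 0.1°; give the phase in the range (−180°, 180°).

58.4 dB, 2.1°

At s = jω = j16:
zero (s+4): 4 + j16 → |·| = √(4²+16²) = √272 ≈ 16.492, ∠ = arctan(16/4) ≈ 75.96°
zero (s+500): 500 + j16 → |·| = √(500²+16²) = √250256 ≈ 500.26, ∠ = arctan(16/500) ≈ 1.83°
pole (s+10): 10 + j16 → |·| = √(10²+16²) = √356 ≈ 18.868, ∠ = arctan(16/10) ≈ 57.99°
pole (s+50): 50 + j16 → |·| = √(50²+16²) = √2756 ≈ 52.498, ∠ = arctan(16/50) ≈ 17.74°
|T| = 100 · 8250.3 / 990.53 ≈ 832.92
Gain = 20 log₁₀(832.92) ≈ 58.41 dB
∠T = 77.79° − 75.73° = 2.06°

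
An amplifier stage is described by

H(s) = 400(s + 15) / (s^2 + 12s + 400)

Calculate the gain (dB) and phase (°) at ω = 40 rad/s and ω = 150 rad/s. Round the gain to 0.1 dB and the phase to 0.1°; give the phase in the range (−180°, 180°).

At s = jω = j40:
zero (s+15): 15 + j40 → |·| = √(15²+40²) = √1825 ≈ 42.72, ∠ = arctan(40/15) ≈ 69.44°
quadratic: (j40)² + 12·j40 + 400 = -1200 + j480 → |·| ≈ 1292.4, ∠ ≈ 158.20°
|H| = 400 · 42.72 / 1292.4 ≈ 13.222
Gain = 20 log₁₀(13.222) ≈ 22.43 dB
∠H = 69.44° − 158.20° = -88.76°

At s = jω = j150:
zero (s+15): 15 + j150 → |·| = √(15²+150²) = √22725 ≈ 150.75, ∠ = arctan(150/15) ≈ 84.29°
quadratic: (j150)² + 12·j150 + 400 = -22100 + j1800 → |·| ≈ 22173, ∠ ≈ 175.34°
|H| = 400 · 150.75 / 22173 ≈ 2.7195
Gain = 20 log₁₀(2.7195) ≈ 8.69 dB
∠H = 84.29° − 175.34° = -91.05°

ω = 40: 22.4 dB, -88.8°; ω = 150: 8.7 dB, -91.1°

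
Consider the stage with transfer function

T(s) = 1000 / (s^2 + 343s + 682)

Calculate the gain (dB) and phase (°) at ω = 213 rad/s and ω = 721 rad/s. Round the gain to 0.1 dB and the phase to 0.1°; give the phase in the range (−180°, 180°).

ω = 213: -38.7 dB, -121.5°; ω = 721: -55.2 dB, -154.5°

Substitute s = j213:
Numerator: 1000 = 1000 + j0
Denominator: (j213)^2 + 343(j213) + 682 = -44687 + j73059
|N| = √(1000² + 0²) ≈ 1000, ∠N ≈ 0.00°
|D| = √(44687² + 73059²) ≈ 85642, ∠D ≈ 121.45°
|T| = 1000 / 85642 ≈ 0.011677
Gain = 20 log₁₀(0.011677) ≈ -38.65 dB
∠T = 0.00° − 121.45° = -121.45°

Substitute s = j721:
Numerator: 1000 = 1000 + j0
Denominator: (j721)^2 + 343(j721) + 682 = -519159 + j247303
|N| = √(1000² + 0²) ≈ 1000, ∠N ≈ 0.00°
|D| = √(519159² + 247303²) ≈ 5.7505e+05, ∠D ≈ 154.53°
|T| = 1000 / 5.7505e+05 ≈ 0.001739
Gain = 20 log₁₀(0.001739) ≈ -55.19 dB
∠T = 0.00° − 154.53° = -154.53°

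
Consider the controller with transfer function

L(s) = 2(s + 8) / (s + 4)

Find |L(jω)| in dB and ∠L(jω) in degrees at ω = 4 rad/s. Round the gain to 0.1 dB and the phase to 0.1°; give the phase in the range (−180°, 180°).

10.0 dB, -18.4°

At s = jω = j4:
zero (s+8): 8 + j4 → |·| = √(8²+4²) = √80 ≈ 8.9443, ∠ = arctan(4/8) ≈ 26.57°
pole (s+4): 4 + j4 → |·| = √(4²+4²) = √32 ≈ 5.6569, ∠ = arctan(4/4) ≈ 45.00°
|L| = 2 · 8.9443 / 5.6569 ≈ 3.1623
Gain = 20 log₁₀(3.1623) ≈ 10.00 dB
∠L = 26.57° − 45.00° = -18.43°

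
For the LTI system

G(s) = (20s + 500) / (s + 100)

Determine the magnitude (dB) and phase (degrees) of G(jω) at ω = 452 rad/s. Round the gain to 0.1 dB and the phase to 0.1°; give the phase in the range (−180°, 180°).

Substitute s = j452:
Numerator: 20(j452) + 500 = 500 + j9040
Denominator: (j452) + 100 = 100 + j452
|N| = √(500² + 9040²) ≈ 9053.8, ∠N ≈ 86.83°
|D| = √(100² + 452²) ≈ 462.93, ∠D ≈ 77.52°
|G| = 9053.8 / 462.93 ≈ 19.558
Gain = 20 log₁₀(19.558) ≈ 25.83 dB
∠G = 86.83° − 77.52° = 9.31°

25.8 dB, 9.3°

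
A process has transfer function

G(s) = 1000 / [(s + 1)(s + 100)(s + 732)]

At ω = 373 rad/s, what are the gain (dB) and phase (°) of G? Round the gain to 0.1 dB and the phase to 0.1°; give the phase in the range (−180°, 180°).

-101.5 dB, 168.2°

At s = jω = j373:
pole (s+1): 1 + j373 → |·| = √(1²+373²) = √139130 ≈ 373, ∠ = arctan(373/1) ≈ 89.85°
pole (s+100): 100 + j373 → |·| = √(100²+373²) = √149129 ≈ 386.17, ∠ = arctan(373/100) ≈ 74.99°
pole (s+732): 732 + j373 → |·| = √(732²+373²) = √674953 ≈ 821.56, ∠ = arctan(373/732) ≈ 27.00°
|G| = 1000 / 1.1834e+08 ≈ 8.4502e-06
Gain = 20 log₁₀(8.4502e-06) ≈ -101.46 dB
∠G = 0.00° − 191.84° = -191.84° ≡ 168.16° (principal value)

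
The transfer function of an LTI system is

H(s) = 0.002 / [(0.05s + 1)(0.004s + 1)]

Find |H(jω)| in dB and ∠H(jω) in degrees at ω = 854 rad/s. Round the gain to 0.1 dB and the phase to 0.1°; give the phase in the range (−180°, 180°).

At ω = 854 rad/s:
pole (1 + j854·0.05) = 1 + j42.7 → |·| ≈ 42.712, ∠ ≈ 88.66°
pole (1 + j854·0.004) = 1 + j3.416 → |·| ≈ 3.5594, ∠ ≈ 73.68°
|H| = 0.002 · 1 / (42.712 · 3.5594) ≈ 1.3155e-05
Gain = 20 log₁₀(1.3155e-05) ≈ -97.62 dB
∠H = (0°) − (88.66° + 73.68°) = -162.34°

-97.6 dB, -162.3°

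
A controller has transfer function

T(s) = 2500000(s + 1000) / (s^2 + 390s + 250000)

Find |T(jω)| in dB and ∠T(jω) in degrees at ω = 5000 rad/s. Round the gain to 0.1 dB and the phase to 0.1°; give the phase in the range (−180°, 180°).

54.2 dB, -96.8°

At s = jω = j5000:
zero (s+1000): 1000 + j5000 → |·| = √(1000²+5000²) = √26000000 ≈ 5099, ∠ = arctan(5000/1000) ≈ 78.69°
quadratic: (j5000)² + 390·j5000 + 250000 = -24750000 + j1950000 → |·| ≈ 2.4827e+07, ∠ ≈ 175.50°
|T| = 2500000 · 5099 / 2.4827e+07 ≈ 513.45
Gain = 20 log₁₀(513.45) ≈ 54.21 dB
∠T = 78.69° − 175.50° = -96.81°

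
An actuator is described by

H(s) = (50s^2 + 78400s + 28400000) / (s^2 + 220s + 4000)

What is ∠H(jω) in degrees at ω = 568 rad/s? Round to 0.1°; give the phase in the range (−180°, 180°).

-84.0°

Substitute s = j568:
Numerator: 50(j568)^2 + 78400(j568) + 28400000 = 12268800 + j44531200
Denominator: (j568)^2 + 220(j568) + 4000 = -318624 + j124960
|N| = √(12268800² + 44531200²) ≈ 4.619e+07, ∠N ≈ 74.60°
|D| = √(318624² + 124960²) ≈ 3.4225e+05, ∠D ≈ 158.59°
∠H = 74.60° − 158.59° = -83.99°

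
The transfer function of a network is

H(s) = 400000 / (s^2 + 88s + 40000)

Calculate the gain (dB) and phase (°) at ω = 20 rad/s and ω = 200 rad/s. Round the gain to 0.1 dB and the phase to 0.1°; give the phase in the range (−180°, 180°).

ω = 20: 20.1 dB, -2.5°; ω = 200: 27.1 dB, -90.0°

At s = jω = j20:
quadratic: (j20)² + 88·j20 + 40000 = 39600 + j1760 → |·| ≈ 39639, ∠ ≈ 2.54°
|H| = 400000 / 39639 ≈ 10.091
Gain = 20 log₁₀(10.091) ≈ 20.08 dB
∠H = 0.00° − 2.54° = -2.54°

At s = jω = j200:
quadratic: (j200)² + 88·j200 + 40000 = 0 + j17600 → |·| ≈ 17600, ∠ ≈ 90.00°
|H| = 400000 / 17600 ≈ 22.727
Gain = 20 log₁₀(22.727) ≈ 27.13 dB
∠H = 0.00° − 90.00° = -90.00°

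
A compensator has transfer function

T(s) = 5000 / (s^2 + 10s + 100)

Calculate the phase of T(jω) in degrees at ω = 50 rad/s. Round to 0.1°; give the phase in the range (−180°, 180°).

At s = jω = j50:
quadratic: (j50)² + 10·j50 + 100 = -2400 + j500 → |·| ≈ 2451.5, ∠ ≈ 168.23°
∠T = 0.00° − 168.23° = -168.23°

-168.2°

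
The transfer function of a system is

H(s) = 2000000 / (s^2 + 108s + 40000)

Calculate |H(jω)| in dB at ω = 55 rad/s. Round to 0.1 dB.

34.6 dB

At s = jω = j55:
quadratic: (j55)² + 108·j55 + 40000 = 36975 + j5940 → |·| ≈ 37449, ∠ ≈ 9.13°
|H| = 2000000 / 37449 ≈ 53.406
Gain = 20 log₁₀(53.406) ≈ 34.55 dB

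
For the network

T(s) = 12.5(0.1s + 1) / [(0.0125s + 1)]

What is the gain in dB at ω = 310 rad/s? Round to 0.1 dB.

At ω = 310 rad/s:
zero (1 + j310·0.1) = 1 + j31 → |·| ≈ 31.016, ∠ ≈ 88.15°
pole (1 + j310·0.0125) = 1 + j3.875 → |·| ≈ 4.002, ∠ ≈ 75.53°
|T| = 12.5 · 31.016 / (4.002) ≈ 96.877
Gain = 20 log₁₀(96.877) ≈ 39.72 dB

39.7 dB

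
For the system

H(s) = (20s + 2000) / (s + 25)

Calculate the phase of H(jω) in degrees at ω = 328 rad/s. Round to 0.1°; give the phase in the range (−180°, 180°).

Substitute s = j328:
Numerator: 20(j328) + 2000 = 2000 + j6560
Denominator: (j328) + 25 = 25 + j328
|N| = √(2000² + 6560²) ≈ 6858.1, ∠N ≈ 73.04°
|D| = √(25² + 328²) ≈ 328.95, ∠D ≈ 85.64°
∠H = 73.04° − 85.64° = -12.60°

-12.6°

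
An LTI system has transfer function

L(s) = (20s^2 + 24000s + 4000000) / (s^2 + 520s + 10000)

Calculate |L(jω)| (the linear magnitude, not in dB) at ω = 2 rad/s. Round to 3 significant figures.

Substitute s = j2:
Numerator: 20(j2)^2 + 24000(j2) + 4000000 = 3999920 + j48000
Denominator: (j2)^2 + 520(j2) + 10000 = 9996 + j1040
|N| = √(3999920² + 48000²) ≈ 4.0002e+06, ∠N ≈ 0.69°
|D| = √(9996² + 1040²) ≈ 10050, ∠D ≈ 5.94°
|L| = 4.0002e+06 / 10050 ≈ 398.03

398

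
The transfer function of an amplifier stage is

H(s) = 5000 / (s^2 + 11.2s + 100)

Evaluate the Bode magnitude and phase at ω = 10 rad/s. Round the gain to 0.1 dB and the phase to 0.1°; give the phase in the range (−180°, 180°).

33.0 dB, -90.0°

At s = jω = j10:
quadratic: (j10)² + 11.2·j10 + 100 = 0 + j112 → |·| ≈ 112, ∠ ≈ 90.00°
|H| = 5000 / 112 ≈ 44.643
Gain = 20 log₁₀(44.643) ≈ 33.00 dB
∠H = 0.00° − 90.00° = -90.00°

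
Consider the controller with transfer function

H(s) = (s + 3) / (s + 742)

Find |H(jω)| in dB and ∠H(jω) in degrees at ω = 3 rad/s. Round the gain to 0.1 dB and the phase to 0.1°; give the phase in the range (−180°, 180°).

-44.9 dB, 44.8°

At s = jω = j3:
zero (s+3): 3 + j3 → |·| = √(3²+3²) = √18 ≈ 4.2426, ∠ = arctan(3/3) ≈ 45.00°
pole (s+742): 742 + j3 → |·| = √(742²+3²) = √550573 ≈ 742.01, ∠ = arctan(3/742) ≈ 0.23°
|H| = 1 · 4.2426 / 742.01 ≈ 0.0057177
Gain = 20 log₁₀(0.0057177) ≈ -44.86 dB
∠H = 45.00° − 0.23° = 44.77°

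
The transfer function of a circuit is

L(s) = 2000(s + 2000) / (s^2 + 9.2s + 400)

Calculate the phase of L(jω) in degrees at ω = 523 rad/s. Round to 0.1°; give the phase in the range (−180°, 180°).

At s = jω = j523:
zero (s+2000): 2000 + j523 → |·| = √(2000²+523²) = √4273529 ≈ 2067.3, ∠ = arctan(523/2000) ≈ 14.65°
quadratic: (j523)² + 9.2·j523 + 400 = -273129 + j4811.6 → |·| ≈ 2.7317e+05, ∠ ≈ 178.99°
∠L = 14.65° − 178.99° = -164.34°

-164.3°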